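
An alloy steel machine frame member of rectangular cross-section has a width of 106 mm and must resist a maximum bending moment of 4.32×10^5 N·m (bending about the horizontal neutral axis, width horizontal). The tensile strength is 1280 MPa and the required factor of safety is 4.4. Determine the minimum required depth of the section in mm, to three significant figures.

σ_allow = 1280/4.4 = 290.9 MPa.
For a rectangular section σ = 6M/(bh²), so h² = 6M/(b σ_allow) = 6×4.3200×10^8/(106×290.9) = 84060 mm².
h = 289.9 mm.

h = 290 mm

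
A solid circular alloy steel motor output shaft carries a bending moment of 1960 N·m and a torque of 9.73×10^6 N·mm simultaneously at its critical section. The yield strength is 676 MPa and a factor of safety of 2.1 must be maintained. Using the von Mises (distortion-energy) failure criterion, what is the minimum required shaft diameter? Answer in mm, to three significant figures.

σ_allow = σ_y/n = 676/2.1 = 321.9 MPa.
For a solid shaft σ_b = 32M/(πd³) and τ = 16T/(πd³), so the von Mises stress is σ' = (16/πd³)·√(4M²+3T²).
√(4M²+3T²) = √(4×(1.960×10^6)² + 3×(9.730×10^6)²) = 1.730×10^7 N·mm.
d³ = 16×1.730×10^7/(π×321.9) = 273800 mm³.
d = 64.93 mm.

d = 64.9 mm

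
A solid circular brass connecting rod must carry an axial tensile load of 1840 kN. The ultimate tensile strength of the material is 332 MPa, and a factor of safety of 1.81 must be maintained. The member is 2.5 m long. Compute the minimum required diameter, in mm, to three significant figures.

Allowable stress σ_allow = 332/1.81 = 183.4 MPa.
Required area A = F/σ_allow = 1840000/183.4 = 10030 mm².
A = πd²/4 → d = √(4A/π) = 113.0 mm.

d = 113 mm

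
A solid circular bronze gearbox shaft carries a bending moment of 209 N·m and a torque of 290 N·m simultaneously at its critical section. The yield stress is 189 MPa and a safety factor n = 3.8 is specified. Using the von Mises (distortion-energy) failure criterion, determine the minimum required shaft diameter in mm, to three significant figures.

σ_allow = σ_y/n = 189/3.8 = 49.74 MPa.
For a solid shaft σ_b = 32M/(πd³) and τ = 16T/(πd³), so the von Mises stress is σ' = (16/πd³)·√(4M²+3T²).
√(4M²+3T²) = √(4×(209000)² + 3×(290000)²) = 653500 N·mm.
d³ = 16×653500/(π×49.74) = 66910 mm³.
d = 40.60 mm.

d = 40.6 mm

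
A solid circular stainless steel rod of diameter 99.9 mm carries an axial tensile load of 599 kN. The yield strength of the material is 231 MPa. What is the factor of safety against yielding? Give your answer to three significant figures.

n = 3.02

A = πd²/4 = 7838 mm².
σ = F/A = 599000/7838 = 76.42 MPa.
n = 231/76.42 = 3.023.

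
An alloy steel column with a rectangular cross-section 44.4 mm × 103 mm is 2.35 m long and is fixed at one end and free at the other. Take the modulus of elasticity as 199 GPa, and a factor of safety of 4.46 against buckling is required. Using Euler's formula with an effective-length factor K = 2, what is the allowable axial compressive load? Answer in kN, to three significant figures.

P_allow = 15.0 kN

Buckling occurs about the weak axis: I_min = h·b³/12 = 103×44.4³/12 = 751300 mm⁴ (b = 44.4 mm is the smaller dimension).
Effective length L_e = KL = 2×2.35 m = 4700 mm.
Euler critical load P_cr = π²EI/L_e² = π²×199000×751300/4700² = 66800 N.
P_allow = P_cr/n = 66800/4.46 = 14980 N.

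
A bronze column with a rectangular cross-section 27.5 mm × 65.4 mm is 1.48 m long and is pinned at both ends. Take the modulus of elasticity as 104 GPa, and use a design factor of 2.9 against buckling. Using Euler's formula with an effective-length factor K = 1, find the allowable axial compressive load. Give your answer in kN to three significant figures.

Buckling occurs about the weak axis: I_min = h·b³/12 = 65.4×27.5³/12 = 113300 mm⁴ (b = 27.5 mm is the smaller dimension).
Effective length L_e = KL = 1×1.48 m = 1480 mm.
Euler critical load P_cr = π²EI/L_e² = π²×104000×113300/1480² = 53110 N.
P_allow = P_cr/n = 53110/2.9 = 18310 N.

P_allow = 18.3 kN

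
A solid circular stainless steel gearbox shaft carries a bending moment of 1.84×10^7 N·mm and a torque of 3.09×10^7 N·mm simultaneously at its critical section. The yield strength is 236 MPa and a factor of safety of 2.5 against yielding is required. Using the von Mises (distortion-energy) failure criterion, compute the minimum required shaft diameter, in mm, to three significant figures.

d = 152 mm

σ_allow = σ_y/n = 236/2.5 = 94.40 MPa.
For a solid shaft σ_b = 32M/(πd³) and τ = 16T/(πd³), so the von Mises stress is σ' = (16/πd³)·√(4M²+3T²).
√(4M²+3T²) = √(4×(1.840×10^7)² + 3×(3.090×10^7)²) = 6.495×10^7 N·mm.
d³ = 16×6.495×10^7/(π×94.40) = 3.504×10^6 mm³.
d = 151.9 mm.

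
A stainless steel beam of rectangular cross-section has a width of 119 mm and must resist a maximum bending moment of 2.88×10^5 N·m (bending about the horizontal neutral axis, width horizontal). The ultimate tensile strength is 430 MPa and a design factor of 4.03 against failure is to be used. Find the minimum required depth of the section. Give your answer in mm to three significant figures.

h = 369 mm

σ_allow = 430/4.03 = 106.7 MPa.
For a rectangular section σ = 6M/(bh²), so h² = 6M/(b σ_allow) = 6×2.8800×10^8/(119×106.7) = 136100 mm².
h = 368.9 mm.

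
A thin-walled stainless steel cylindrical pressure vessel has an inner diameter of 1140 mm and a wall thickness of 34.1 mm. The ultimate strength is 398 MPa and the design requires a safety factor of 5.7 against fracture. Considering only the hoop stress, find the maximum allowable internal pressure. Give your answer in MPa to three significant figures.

p_allow = 4.18 MPa

σ_allow = 398/5.7 = 69.82 MPa.
σ_h = pD/(2t) → p_allow = 2σ_allow t/D = 2×69.82×34.1/1140 = 4.177 MPa.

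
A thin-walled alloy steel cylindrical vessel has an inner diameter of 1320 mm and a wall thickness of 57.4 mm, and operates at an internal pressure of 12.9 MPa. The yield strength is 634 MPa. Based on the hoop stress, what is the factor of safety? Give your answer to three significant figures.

n = 4.27

σ_h = pD/(2t) = 12.9×1320/(2×57.4) = 148.3 MPa.
n = 634/148.3 = 4.274.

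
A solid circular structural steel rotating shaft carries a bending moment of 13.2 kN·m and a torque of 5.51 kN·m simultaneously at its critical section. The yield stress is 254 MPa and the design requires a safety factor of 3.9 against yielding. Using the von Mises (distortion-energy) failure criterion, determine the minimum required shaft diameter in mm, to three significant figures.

σ_allow = σ_y/n = 254/3.9 = 65.13 MPa.
For a solid shaft σ_b = 32M/(πd³) and τ = 16T/(πd³), so the von Mises stress is σ' = (16/πd³)·√(4M²+3T²).
√(4M²+3T²) = √(4×(1.320×10^7)² + 3×(5.510×10^6)²) = 2.807×10^7 N·mm.
d³ = 16×2.807×10^7/(π×65.13) = 2.195×10^6 mm³.
d = 130.0 mm.

d = 130 mm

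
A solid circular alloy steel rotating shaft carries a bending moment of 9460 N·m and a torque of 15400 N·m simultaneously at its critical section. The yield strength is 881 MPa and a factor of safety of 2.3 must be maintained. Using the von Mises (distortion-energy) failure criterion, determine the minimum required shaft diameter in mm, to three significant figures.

σ_allow = σ_y/n = 881/2.3 = 383.0 MPa.
For a solid shaft σ_b = 32M/(πd³) and τ = 16T/(πd³), so the von Mises stress is σ' = (16/πd³)·√(4M²+3T²).
√(4M²+3T²) = √(4×(9.460×10^6)² + 3×(1.540×10^7)²) = 3.270×10^7 N·mm.
d³ = 16×3.270×10^7/(π×383.0) = 434800 mm³.
d = 75.76 mm.

d = 75.8 mm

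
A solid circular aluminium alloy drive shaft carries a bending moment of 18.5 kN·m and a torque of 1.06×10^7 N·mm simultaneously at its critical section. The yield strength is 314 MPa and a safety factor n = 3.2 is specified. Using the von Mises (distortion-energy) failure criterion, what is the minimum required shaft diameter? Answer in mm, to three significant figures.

d = 129 mm

σ_allow = σ_y/n = 314/3.2 = 98.12 MPa.
For a solid shaft σ_b = 32M/(πd³) and τ = 16T/(πd³), so the von Mises stress is σ' = (16/πd³)·√(4M²+3T²).
√(4M²+3T²) = √(4×(1.850×10^7)² + 3×(1.060×10^7)²) = 4.130×10^7 N·mm.
d³ = 16×4.130×10^7/(π×98.12) = 2.144×10^6 mm³.
d = 128.9 mm.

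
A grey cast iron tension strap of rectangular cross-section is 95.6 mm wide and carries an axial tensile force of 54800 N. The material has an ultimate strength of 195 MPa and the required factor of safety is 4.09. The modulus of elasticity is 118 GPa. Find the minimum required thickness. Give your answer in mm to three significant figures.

t = 12.0 mm

σ_allow = 195/4.09 = 47.68 MPa.
Required area A = F/σ_allow = 54800/47.68 = 1149 mm².
t = A/w = 1149/95.6 = 12.02 mm.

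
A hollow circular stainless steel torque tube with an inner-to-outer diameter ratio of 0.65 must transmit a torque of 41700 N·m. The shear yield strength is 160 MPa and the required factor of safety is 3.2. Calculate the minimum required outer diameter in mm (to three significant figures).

τ_allow = 160/3.2 = 50.00 MPa.
For a hollow shaft τ = 16T/[πd_o³(1−k⁴)] with k = 0.65, so 1−k⁴ = 0.8215.
d_o³ = 16T/[π τ_allow (1−k⁴)] = 16×4.1700×10^7/(π×50.00×0.8215) = 5.170×10^6 mm³.
d_o = 172.9 mm.

d_o = 173 mm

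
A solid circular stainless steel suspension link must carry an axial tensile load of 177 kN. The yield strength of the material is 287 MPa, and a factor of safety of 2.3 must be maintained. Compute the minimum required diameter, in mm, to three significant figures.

d = 42.5 mm

Allowable stress σ_allow = 287/2.3 = 124.8 MPa.
Required area A = F/σ_allow = 177000/124.8 = 1418 mm².
A = πd²/4 → d = √(4A/π) = 42.50 mm.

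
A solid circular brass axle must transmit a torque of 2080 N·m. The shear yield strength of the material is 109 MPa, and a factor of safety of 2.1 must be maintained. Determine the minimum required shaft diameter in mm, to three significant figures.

d = 58.9 mm

Allowable shear stress τ_allow = 109/2.1 = 51.90 MPa.
For a solid shaft τ = 16T/(πd³), so d³ = 16T/(π τ_allow) = 16×2080000/(π×51.90) = 204100 mm³.
d = (204100)^(1/3) = 58.88 mm.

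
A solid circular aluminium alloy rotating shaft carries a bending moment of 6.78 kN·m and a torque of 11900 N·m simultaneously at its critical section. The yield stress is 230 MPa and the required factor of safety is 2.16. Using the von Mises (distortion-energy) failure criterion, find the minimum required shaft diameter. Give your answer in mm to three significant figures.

σ_allow = σ_y/n = 230/2.16 = 106.5 MPa.
For a solid shaft σ_b = 32M/(πd³) and τ = 16T/(πd³), so the von Mises stress is σ' = (16/πd³)·√(4M²+3T²).
√(4M²+3T²) = √(4×(6.780×10^6)² + 3×(1.190×10^7)²) = 2.467×10^7 N·mm.
d³ = 16×2.467×10^7/(π×106.5) = 1.180×10^6 mm³.
d = 105.7 mm.

d = 106 mm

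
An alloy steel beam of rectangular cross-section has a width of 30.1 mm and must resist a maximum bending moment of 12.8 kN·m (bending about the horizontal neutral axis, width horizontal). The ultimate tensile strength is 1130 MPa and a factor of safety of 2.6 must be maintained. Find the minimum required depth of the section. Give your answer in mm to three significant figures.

σ_allow = 1130/2.6 = 434.6 MPa.
For a rectangular section σ = 6M/(bh²), so h² = 6M/(b σ_allow) = 6×1.2800×10^7/(30.1×434.6) = 5871 mm².
h = 76.62 mm.

h = 76.6 mm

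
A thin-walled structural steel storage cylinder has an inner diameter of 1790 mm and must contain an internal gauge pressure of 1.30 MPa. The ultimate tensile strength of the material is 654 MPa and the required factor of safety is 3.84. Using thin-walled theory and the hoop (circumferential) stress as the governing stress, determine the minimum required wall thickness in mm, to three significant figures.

σ_allow = 654/3.84 = 170.3 MPa.
Hoop stress σ_h = pD/(2t), so t = pD/(2σ_allow) = 1.30×1790/(2×170.3) = 6.832 mm.

t = 6.83 mm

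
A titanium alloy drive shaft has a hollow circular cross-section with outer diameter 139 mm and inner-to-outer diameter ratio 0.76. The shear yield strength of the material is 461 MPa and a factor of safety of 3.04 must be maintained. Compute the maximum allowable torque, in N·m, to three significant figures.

T_allow = 53300 N·m

τ_allow = 461/3.04 = 151.6 MPa.
For a hollow shaft T_allow = τ_allow·πd_o³(1−k⁴)/16 with 1−k⁴ = 0.6664, so πd_o³(1−k⁴)/16 = 351400 mm³.
T_allow = 151.6×351400 = 5.329×10^7 N·mm = 53290 N·m.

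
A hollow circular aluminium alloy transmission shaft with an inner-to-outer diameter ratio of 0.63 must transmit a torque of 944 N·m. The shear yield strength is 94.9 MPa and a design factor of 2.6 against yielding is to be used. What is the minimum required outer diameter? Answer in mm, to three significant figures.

τ_allow = 94.9/2.6 = 36.50 MPa.
For a hollow shaft τ = 16T/[πd_o³(1−k⁴)] with k = 0.63, so 1−k⁴ = 0.8425.
d_o³ = 16T/[π τ_allow (1−k⁴)] = 16×944000/(π×36.50×0.8425) = 156300 mm³.
d_o = 53.87 mm.

d_o = 53.9 mm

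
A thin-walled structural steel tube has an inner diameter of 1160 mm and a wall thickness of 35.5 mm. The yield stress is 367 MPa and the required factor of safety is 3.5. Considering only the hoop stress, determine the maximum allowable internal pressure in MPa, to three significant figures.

σ_allow = 367/3.5 = 104.9 MPa.
σ_h = pD/(2t) → p_allow = 2σ_allow t/D = 2×104.9×35.5/1160 = 6.418 MPa.

p_allow = 6.42 MPa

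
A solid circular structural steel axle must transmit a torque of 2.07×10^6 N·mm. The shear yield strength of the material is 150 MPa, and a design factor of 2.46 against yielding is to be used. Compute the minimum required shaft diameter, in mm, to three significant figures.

Allowable shear stress τ_allow = 150/2.46 = 60.98 MPa.
For a solid shaft τ = 16T/(πd³), so d³ = 16T/(π τ_allow) = 16×2070000/(π×60.98) = 172900 mm³.
d = (172900)^(1/3) = 55.71 mm.

d = 55.7 mm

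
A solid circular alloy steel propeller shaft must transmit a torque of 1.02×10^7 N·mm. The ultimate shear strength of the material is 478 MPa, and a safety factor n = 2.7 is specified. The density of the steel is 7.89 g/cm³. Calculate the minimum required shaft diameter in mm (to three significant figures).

Allowable shear stress τ_allow = 478/2.7 = 177.0 MPa.
For a solid shaft τ = 16T/(πd³), so d³ = 16T/(π τ_allow) = 16×1.0200×10^7/(π×177.0) = 293400 mm³.
d = (293400)^(1/3) = 66.45 mm.

d = 66.5 mm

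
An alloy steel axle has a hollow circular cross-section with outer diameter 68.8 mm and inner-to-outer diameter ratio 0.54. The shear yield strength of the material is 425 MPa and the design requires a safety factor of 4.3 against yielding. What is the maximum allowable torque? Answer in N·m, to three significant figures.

T_allow = 5780 N·m

τ_allow = 425/4.3 = 98.84 MPa.
For a hollow shaft T_allow = τ_allow·πd_o³(1−k⁴)/16 with 1−k⁴ = 0.9150, so πd_o³(1−k⁴)/16 = 58510 mm³.
T_allow = 98.84×58510 = 5.783×10^6 N·mm = 5783 N·m.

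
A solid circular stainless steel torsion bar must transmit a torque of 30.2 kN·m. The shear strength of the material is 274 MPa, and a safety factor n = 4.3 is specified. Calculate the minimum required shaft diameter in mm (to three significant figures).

Allowable shear stress τ_allow = 274/4.3 = 63.72 MPa.
For a solid shaft τ = 16T/(πd³), so d³ = 16T/(π τ_allow) = 16×3.0200×10^7/(π×63.72) = 2.414×10^6 mm³.
d = (2.414×10^6)^(1/3) = 134.1 mm.

d = 134 mm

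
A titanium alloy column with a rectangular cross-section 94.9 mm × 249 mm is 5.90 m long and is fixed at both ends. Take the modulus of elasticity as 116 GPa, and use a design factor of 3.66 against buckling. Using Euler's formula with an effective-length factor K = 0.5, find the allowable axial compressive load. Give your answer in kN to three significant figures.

Buckling occurs about the weak axis: I_min = h·b³/12 = 249×94.9³/12 = 1.773×10^7 mm⁴ (b = 94.9 mm is the smaller dimension).
Effective length L_e = KL = 0.5×5.90 m = 2950 mm.
Euler critical load P_cr = π²EI/L_e² = π²×116000×1.773×10^7/2950² = 2.333×10^6 N.
P_allow = P_cr/n = 2.333×10^6/3.66 = 637500 N.

P_allow = 637 kN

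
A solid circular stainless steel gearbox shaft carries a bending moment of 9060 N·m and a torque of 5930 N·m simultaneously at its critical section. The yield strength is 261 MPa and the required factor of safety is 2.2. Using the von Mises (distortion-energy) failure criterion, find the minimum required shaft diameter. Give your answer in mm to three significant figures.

d = 96.3 mm

σ_allow = σ_y/n = 261/2.2 = 118.6 MPa.
For a solid shaft σ_b = 32M/(πd³) and τ = 16T/(πd³), so the von Mises stress is σ' = (16/πd³)·√(4M²+3T²).
√(4M²+3T²) = √(4×(9.060×10^6)² + 3×(5.930×10^6)²) = 2.083×10^7 N·mm.
d³ = 16×2.083×10^7/(π×118.6) = 894200 mm³.
d = 96.34 mm.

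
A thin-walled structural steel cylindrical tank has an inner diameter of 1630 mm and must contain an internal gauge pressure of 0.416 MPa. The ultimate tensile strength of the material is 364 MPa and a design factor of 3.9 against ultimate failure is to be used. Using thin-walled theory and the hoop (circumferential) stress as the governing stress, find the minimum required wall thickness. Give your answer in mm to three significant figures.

t = 3.63 mm

σ_allow = 364/3.9 = 93.33 MPa.
Hoop stress σ_h = pD/(2t), so t = pD/(2σ_allow) = 0.416×1630/(2×93.33) = 3.633 mm.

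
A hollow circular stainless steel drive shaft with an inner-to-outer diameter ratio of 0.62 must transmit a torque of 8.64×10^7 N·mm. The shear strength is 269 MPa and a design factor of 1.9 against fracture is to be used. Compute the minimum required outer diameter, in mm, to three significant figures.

d_o = 154 mm

τ_allow = 269/1.9 = 141.6 MPa.
For a hollow shaft τ = 16T/[πd_o³(1−k⁴)] with k = 0.62, so 1−k⁴ = 0.8522.
d_o³ = 16T/[π τ_allow (1−k⁴)] = 16×8.6400×10^7/(π×141.6×0.8522) = 3.647×10^6 mm³.
d_o = 153.9 mm.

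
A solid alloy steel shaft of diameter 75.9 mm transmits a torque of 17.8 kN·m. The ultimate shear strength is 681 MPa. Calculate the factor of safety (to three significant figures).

n = 3.28

τ = 16T/(πd³) = 16×1.7800×10^7/(π×75.9³) = 207.3 MPa.
n = τ_limit/τ = 681/207.3 = 3.285.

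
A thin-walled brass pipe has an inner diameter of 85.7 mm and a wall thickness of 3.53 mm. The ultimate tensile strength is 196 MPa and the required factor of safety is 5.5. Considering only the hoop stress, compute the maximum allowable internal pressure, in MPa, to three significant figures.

p_allow = 2.94 MPa

σ_allow = 196/5.5 = 35.64 MPa.
σ_h = pD/(2t) → p_allow = 2σ_allow t/D = 2×35.64×3.53/85.7 = 2.936 MPa.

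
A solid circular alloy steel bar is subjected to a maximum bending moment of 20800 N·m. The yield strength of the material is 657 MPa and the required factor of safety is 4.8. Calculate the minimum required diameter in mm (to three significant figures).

d = 116 mm

σ_allow = 657/4.8 = 136.9 MPa.
For a solid circular section σ = 32M/(πd³), so d³ = 32M/(π σ_allow) = 32×2.0800×10^7/(π×136.9) = 1.548×10^6 mm³.
d = 115.7 mm.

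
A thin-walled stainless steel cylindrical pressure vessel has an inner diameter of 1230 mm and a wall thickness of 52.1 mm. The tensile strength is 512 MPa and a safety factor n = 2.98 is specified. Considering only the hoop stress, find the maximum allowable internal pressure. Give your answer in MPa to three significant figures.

p_allow = 14.6 MPa

σ_allow = 512/2.98 = 171.8 MPa.
σ_h = pD/(2t) → p_allow = 2σ_allow t/D = 2×171.8×52.1/1230 = 14.56 MPa.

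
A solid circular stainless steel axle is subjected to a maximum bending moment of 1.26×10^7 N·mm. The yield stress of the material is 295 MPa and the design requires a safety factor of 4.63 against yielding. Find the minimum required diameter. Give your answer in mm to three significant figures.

σ_allow = 295/4.63 = 63.71 MPa.
For a solid circular section σ = 32M/(πd³), so d³ = 32M/(π σ_allow) = 32×1.2600×10^7/(π×63.71) = 2.014×10^6 mm³.
d = 126.3 mm.

d = 126 mm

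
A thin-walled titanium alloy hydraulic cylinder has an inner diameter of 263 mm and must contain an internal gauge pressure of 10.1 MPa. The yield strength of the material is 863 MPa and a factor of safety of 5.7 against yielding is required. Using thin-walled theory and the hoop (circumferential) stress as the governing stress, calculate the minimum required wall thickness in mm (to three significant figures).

σ_allow = 863/5.7 = 151.4 MPa.
Hoop stress σ_h = pD/(2t), so t = pD/(2σ_allow) = 10.1×263/(2×151.4) = 8.772 mm.

t = 8.77 mm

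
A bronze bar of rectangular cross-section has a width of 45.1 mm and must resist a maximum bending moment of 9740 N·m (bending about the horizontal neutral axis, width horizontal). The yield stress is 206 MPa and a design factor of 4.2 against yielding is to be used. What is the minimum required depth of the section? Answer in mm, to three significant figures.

h = 163 mm

σ_allow = 206/4.2 = 49.05 MPa.
For a rectangular section σ = 6M/(bh²), so h² = 6M/(b σ_allow) = 6×9740000/(45.1×49.05) = 26420 mm².
h = 162.5 mm.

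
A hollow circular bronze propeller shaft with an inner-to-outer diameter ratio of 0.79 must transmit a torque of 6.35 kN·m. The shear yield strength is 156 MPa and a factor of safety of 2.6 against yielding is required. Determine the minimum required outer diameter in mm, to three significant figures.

τ_allow = 156/2.6 = 60.00 MPa.
For a hollow shaft τ = 16T/[πd_o³(1−k⁴)] with k = 0.79, so 1−k⁴ = 0.6105.
d_o³ = 16T/[π τ_allow (1−k⁴)] = 16×6350000/(π×60.00×0.6105) = 882900 mm³.
d_o = 95.93 mm.

d_o = 95.9 mm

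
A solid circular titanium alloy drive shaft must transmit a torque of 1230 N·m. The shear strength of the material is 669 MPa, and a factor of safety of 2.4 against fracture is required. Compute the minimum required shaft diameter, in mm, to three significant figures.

d = 28.2 mm

Allowable shear stress τ_allow = 669/2.4 = 278.8 MPa.
For a solid shaft τ = 16T/(πd³), so d³ = 16T/(π τ_allow) = 16×1230000/(π×278.8) = 22470 mm³.
d = (22470)^(1/3) = 28.22 mm.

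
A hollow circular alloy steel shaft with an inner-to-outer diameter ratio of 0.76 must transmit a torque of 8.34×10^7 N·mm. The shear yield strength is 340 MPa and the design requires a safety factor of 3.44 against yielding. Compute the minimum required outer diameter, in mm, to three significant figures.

τ_allow = 340/3.44 = 98.84 MPa.
For a hollow shaft τ = 16T/[πd_o³(1−k⁴)] with k = 0.76, so 1−k⁴ = 0.6664.
d_o³ = 16T/[π τ_allow (1−k⁴)] = 16×8.3400×10^7/(π×98.84×0.6664) = 6.449×10^6 mm³.
d_o = 186.1 mm.

d_o = 186 mm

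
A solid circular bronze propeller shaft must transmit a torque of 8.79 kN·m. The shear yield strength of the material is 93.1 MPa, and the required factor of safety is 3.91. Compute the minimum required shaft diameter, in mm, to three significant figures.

Allowable shear stress τ_allow = 93.1/3.91 = 23.81 MPa.
For a solid shaft τ = 16T/(πd³), so d³ = 16T/(π τ_allow) = 16×8790000/(π×23.81) = 1.880×10^6 mm³.
d = (1.880×10^6)^(1/3) = 123.4 mm.

d = 123 mm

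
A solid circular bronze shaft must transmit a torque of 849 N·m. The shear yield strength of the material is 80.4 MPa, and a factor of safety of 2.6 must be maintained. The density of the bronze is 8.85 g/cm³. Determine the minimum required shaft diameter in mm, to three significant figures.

d = 51.9 mm

Allowable shear stress τ_allow = 80.4/2.6 = 30.92 MPa.
For a solid shaft τ = 16T/(πd³), so d³ = 16T/(π τ_allow) = 16×849000/(π×30.92) = 139800 mm³.
d = (139800)^(1/3) = 51.90 mm.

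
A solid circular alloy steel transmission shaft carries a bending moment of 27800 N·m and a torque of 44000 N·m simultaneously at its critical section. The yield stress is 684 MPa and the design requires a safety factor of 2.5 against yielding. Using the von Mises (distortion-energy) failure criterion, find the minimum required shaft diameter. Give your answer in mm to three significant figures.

σ_allow = σ_y/n = 684/2.5 = 273.6 MPa.
For a solid shaft σ_b = 32M/(πd³) and τ = 16T/(πd³), so the von Mises stress is σ' = (16/πd³)·√(4M²+3T²).
√(4M²+3T²) = √(4×(2.780×10^7)² + 3×(4.400×10^7)²) = 9.434×10^7 N·mm.
d³ = 16×9.434×10^7/(π×273.6) = 1.756×10^6 mm³.
d = 120.6 mm.

d = 121 mm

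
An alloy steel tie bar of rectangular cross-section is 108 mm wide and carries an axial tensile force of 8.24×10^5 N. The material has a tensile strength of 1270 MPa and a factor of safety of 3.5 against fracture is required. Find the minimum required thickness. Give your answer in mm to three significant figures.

t = 21.0 mm

σ_allow = 1270/3.5 = 362.9 MPa.
Required area A = F/σ_allow = 824000/362.9 = 2271 mm².
t = A/w = 2271/108 = 21.03 mm.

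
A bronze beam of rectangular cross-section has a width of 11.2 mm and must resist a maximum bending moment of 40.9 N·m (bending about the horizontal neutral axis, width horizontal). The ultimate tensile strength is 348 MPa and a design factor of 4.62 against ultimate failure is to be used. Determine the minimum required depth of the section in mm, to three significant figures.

h = 17.1 mm

σ_allow = 348/4.62 = 75.32 MPa.
For a rectangular section σ = 6M/(bh²), so h² = 6M/(b σ_allow) = 6×40900/(11.2×75.32) = 290.9 mm².
h = 17.06 mm.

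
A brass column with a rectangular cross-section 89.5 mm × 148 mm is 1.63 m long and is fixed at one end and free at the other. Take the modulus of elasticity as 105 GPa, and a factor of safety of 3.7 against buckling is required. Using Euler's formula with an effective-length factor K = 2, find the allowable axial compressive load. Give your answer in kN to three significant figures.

Buckling occurs about the weak axis: I_min = h·b³/12 = 148×89.5³/12 = 8.842×10^6 mm⁴ (b = 89.5 mm is the smaller dimension).
Effective length L_e = KL = 2×1.63 m = 3260 mm.
Euler critical load P_cr = π²EI/L_e² = π²×105000×8.842×10^6/3260² = 862200 N.
P_allow = P_cr/n = 862200/3.7 = 233000 N.

P_allow = 233 kN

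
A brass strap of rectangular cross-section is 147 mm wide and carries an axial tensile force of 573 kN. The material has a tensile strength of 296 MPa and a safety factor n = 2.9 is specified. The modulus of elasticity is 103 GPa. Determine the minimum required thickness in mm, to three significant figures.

t = 38.2 mm

σ_allow = 296/2.9 = 102.1 MPa.
Required area A = F/σ_allow = 573000/102.1 = 5614 mm².
t = A/w = 5614/147 = 38.19 mm.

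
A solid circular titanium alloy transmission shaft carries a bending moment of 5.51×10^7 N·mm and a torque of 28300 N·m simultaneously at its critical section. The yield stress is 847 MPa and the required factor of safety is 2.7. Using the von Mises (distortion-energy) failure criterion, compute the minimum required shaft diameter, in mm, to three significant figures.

σ_allow = σ_y/n = 847/2.7 = 313.7 MPa.
For a solid shaft σ_b = 32M/(πd³) and τ = 16T/(πd³), so the von Mises stress is σ' = (16/πd³)·√(4M²+3T²).
√(4M²+3T²) = √(4×(5.510×10^7)² + 3×(2.830×10^7)²) = 1.206×10^8 N·mm.
d³ = 16×1.206×10^8/(π×313.7) = 1.958×10^6 mm³.
d = 125.1 mm.

d = 125 mm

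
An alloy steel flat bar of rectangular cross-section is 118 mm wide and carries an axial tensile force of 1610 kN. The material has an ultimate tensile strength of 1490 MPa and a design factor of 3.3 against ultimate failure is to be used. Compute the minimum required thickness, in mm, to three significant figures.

σ_allow = 1490/3.3 = 451.5 MPa.
Required area A = F/σ_allow = 1610000/451.5 = 3566 mm².
t = A/w = 3566/118 = 30.22 mm.

t = 30.2 mm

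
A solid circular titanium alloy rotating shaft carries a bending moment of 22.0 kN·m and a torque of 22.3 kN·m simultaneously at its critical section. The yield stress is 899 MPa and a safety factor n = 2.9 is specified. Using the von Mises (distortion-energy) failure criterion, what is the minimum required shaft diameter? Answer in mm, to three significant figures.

d = 98.7 mm

σ_allow = σ_y/n = 899/2.9 = 310.0 MPa.
For a solid shaft σ_b = 32M/(πd³) and τ = 16T/(πd³), so the von Mises stress is σ' = (16/πd³)·√(4M²+3T²).
√(4M²+3T²) = √(4×(2.200×10^7)² + 3×(2.230×10^7)²) = 5.855×10^7 N·mm.
d³ = 16×5.855×10^7/(π×310.0) = 961900 mm³.
d = 98.71 mm.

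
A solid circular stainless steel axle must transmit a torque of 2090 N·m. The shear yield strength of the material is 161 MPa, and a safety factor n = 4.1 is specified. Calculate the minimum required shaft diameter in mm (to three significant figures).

d = 64.7 mm

Allowable shear stress τ_allow = 161/4.1 = 39.27 MPa.
For a solid shaft τ = 16T/(πd³), so d³ = 16T/(π τ_allow) = 16×2090000/(π×39.27) = 271100 mm³.
d = (271100)^(1/3) = 64.72 mm.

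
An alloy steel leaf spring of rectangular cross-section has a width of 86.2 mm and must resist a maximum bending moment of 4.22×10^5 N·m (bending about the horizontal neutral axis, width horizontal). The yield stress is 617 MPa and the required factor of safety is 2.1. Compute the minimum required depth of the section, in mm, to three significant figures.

σ_allow = 617/2.1 = 293.8 MPa.
For a rectangular section σ = 6M/(bh²), so h² = 6M/(b σ_allow) = 6×4.2200×10^8/(86.2×293.8) = 99970 mm².
h = 316.2 mm.

h = 316 mm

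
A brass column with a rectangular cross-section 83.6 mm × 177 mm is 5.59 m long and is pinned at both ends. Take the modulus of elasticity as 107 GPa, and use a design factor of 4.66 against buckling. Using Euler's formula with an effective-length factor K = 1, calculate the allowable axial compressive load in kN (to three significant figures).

P_allow = 62.5 kN

Buckling occurs about the weak axis: I_min = h·b³/12 = 177×83.6³/12 = 8.618×10^6 mm⁴ (b = 83.6 mm is the smaller dimension).
Effective length L_e = KL = 1×5.59 m = 5590 mm.
Euler critical load P_cr = π²EI/L_e² = π²×107000×8.618×10^6/5590² = 291300 N.
P_allow = P_cr/n = 291300/4.66 = 62500 N.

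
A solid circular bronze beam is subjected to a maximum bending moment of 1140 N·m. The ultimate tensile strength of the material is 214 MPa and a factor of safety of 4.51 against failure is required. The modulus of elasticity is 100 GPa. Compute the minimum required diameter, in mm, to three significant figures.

d = 62.5 mm

σ_allow = 214/4.51 = 47.45 MPa.
For a solid circular section σ = 32M/(πd³), so d³ = 32M/(π σ_allow) = 32×1140000/(π×47.45) = 244700 mm³.
d = 62.55 mm.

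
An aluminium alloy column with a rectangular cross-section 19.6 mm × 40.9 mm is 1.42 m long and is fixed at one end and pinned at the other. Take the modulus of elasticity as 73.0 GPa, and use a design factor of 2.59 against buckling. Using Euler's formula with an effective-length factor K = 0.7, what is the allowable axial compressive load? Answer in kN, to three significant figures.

P_allow = 7.23 kN

Buckling occurs about the weak axis: I_min = h·b³/12 = 40.9×19.6³/12 = 25660 mm⁴ (b = 19.6 mm is the smaller dimension).
Effective length L_e = KL = 0.7×1.42 m = 994.0 mm.
Euler critical load P_cr = π²EI/L_e² = π²×73000×25660/994.0² = 18710 N.
P_allow = P_cr/n = 18710/2.59 = 7225 N.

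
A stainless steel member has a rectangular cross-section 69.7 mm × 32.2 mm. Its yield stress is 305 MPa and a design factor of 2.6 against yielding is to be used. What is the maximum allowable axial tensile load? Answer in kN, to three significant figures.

σ_allow = 305/2.6 = 117.3 MPa.
A = 69.7×32.2 = 2244 mm².
F_allow = σ_allow × A = 117.3×2244 = 263300 N.

F_allow = 263 kN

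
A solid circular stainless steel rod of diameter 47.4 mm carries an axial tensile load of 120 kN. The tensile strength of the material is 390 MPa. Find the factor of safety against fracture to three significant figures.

A = πd²/4 = 1765 mm².
σ = F/A = 120000/1765 = 68.00 MPa.
n = 390/68.00 = 5.735.

n = 5.73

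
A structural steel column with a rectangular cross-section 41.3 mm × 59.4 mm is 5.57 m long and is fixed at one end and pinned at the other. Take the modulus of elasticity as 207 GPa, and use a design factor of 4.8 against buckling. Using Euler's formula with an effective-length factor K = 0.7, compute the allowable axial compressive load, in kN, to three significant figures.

Buckling occurs about the weak axis: I_min = h·b³/12 = 59.4×41.3³/12 = 348700 mm⁴ (b = 41.3 mm is the smaller dimension).
Effective length L_e = KL = 0.7×5.57 m = 3899 mm.
Euler critical load P_cr = π²EI/L_e² = π²×207000×348700/3899² = 46860 N.
P_allow = P_cr/n = 46860/4.8 = 9763 N.

P_allow = 9.76 kN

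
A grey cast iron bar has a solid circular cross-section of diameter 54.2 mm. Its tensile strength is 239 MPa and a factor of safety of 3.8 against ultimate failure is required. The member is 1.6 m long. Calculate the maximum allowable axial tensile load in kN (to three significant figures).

σ_allow = 239/3.8 = 62.89 MPa.
A = πd²/4 = π×54.2²/4 = 2307 mm².
F_allow = σ_allow × A = 62.89×2307 = 145100 N.

F_allow = 145 kN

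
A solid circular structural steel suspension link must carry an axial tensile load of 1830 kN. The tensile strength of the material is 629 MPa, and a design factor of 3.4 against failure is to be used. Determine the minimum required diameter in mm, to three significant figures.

Allowable stress σ_allow = 629/3.4 = 185.0 MPa.
Required area A = F/σ_allow = 1830000/185.0 = 9892 mm².
A = πd²/4 → d = √(4A/π) = 112.2 mm.

d = 112 mm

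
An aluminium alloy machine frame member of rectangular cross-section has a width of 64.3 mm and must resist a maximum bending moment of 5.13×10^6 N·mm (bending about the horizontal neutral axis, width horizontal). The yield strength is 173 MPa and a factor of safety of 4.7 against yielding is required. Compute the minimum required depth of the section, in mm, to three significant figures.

σ_allow = 173/4.7 = 36.81 MPa.
For a rectangular section σ = 6M/(bh²), so h² = 6M/(b σ_allow) = 6×5130000/(64.3×36.81) = 13000 mm².
h = 114.0 mm.

h = 114 mm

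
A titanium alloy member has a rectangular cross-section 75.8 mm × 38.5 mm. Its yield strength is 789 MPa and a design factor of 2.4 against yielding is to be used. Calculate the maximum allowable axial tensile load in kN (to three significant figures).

F_allow = 959 kN

σ_allow = 789/2.4 = 328.8 MPa.
A = 75.8×38.5 = 2918 mm².
F_allow = σ_allow × A = 328.8×2918 = 959400 N.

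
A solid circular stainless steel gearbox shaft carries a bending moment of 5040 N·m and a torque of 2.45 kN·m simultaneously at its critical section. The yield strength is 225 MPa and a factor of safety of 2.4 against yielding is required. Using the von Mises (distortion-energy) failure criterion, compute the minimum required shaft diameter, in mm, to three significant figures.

d = 84.1 mm

σ_allow = σ_y/n = 225/2.4 = 93.75 MPa.
For a solid shaft σ_b = 32M/(πd³) and τ = 16T/(πd³), so the von Mises stress is σ' = (16/πd³)·√(4M²+3T²).
√(4M²+3T²) = √(4×(5.040×10^6)² + 3×(2.450×10^6)²) = 1.094×10^7 N·mm.
d³ = 16×1.094×10^7/(π×93.75) = 594100 mm³.
d = 84.07 mm.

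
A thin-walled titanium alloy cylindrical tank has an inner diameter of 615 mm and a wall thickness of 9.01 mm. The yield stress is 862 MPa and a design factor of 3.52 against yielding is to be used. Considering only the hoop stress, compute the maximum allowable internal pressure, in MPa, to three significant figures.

p_allow = 7.18 MPa

σ_allow = 862/3.52 = 244.9 MPa.
σ_h = pD/(2t) → p_allow = 2σ_allow t/D = 2×244.9×9.01/615 = 7.175 MPa.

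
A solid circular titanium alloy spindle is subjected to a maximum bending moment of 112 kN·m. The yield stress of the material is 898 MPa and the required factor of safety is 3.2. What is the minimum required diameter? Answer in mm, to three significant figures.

σ_allow = 898/3.2 = 280.6 MPa.
For a solid circular section σ = 32M/(πd³), so d³ = 32M/(π σ_allow) = 32×1.1200×10^8/(π×280.6) = 4.065×10^6 mm³.
d = 159.6 mm.

d = 160 mm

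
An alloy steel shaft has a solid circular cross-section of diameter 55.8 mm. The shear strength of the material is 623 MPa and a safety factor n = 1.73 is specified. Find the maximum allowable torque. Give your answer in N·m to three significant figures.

T_allow = 12300 N·m

τ_allow = 623/1.73 = 360.1 MPa.
For a solid shaft T_allow = τ_allow·πd³/16; πd³/16 = π×55.8³/16 = 34110 mm³.
T_allow = 360.1×34110 = 1.228×10^7 N·mm = 12280 N·m.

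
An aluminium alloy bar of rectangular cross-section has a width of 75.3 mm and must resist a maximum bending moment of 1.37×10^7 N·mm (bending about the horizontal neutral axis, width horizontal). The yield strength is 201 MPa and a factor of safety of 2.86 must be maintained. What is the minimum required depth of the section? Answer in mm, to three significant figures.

h = 125 mm

σ_allow = 201/2.86 = 70.28 MPa.
For a rectangular section σ = 6M/(bh²), so h² = 6M/(b σ_allow) = 6×1.3700×10^7/(75.3×70.28) = 15530 mm².
h = 124.6 mm.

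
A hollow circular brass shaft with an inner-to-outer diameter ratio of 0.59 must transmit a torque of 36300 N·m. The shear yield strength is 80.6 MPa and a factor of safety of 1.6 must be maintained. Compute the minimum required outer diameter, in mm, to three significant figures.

d_o = 161 mm

τ_allow = 80.6/1.6 = 50.37 MPa.
For a hollow shaft τ = 16T/[πd_o³(1−k⁴)] with k = 0.59, so 1−k⁴ = 0.8788.
d_o³ = 16T/[π τ_allow (1−k⁴)] = 16×3.6300×10^7/(π×50.37×0.8788) = 4.176×10^6 mm³.
d_o = 161.0 mm.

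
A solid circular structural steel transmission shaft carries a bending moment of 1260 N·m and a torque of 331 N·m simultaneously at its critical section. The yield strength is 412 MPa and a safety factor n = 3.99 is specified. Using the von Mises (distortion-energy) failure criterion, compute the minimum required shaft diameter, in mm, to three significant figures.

d = 50.3 mm

σ_allow = σ_y/n = 412/3.99 = 103.3 MPa.
For a solid shaft σ_b = 32M/(πd³) and τ = 16T/(πd³), so the von Mises stress is σ' = (16/πd³)·√(4M²+3T²).
√(4M²+3T²) = √(4×(1.260×10^6)² + 3×(331000)²) = 2.584×10^6 N·mm.
d³ = 16×2.584×10^6/(π×103.3) = 127500 mm³.
d = 50.33 mm.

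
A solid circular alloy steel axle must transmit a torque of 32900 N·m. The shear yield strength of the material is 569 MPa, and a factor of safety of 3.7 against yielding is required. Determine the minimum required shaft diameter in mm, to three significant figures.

Allowable shear stress τ_allow = 569/3.7 = 153.8 MPa.
For a solid shaft τ = 16T/(πd³), so d³ = 16T/(π τ_allow) = 16×3.2900×10^7/(π×153.8) = 1.090×10^6 mm³.
d = (1.090×10^6)^(1/3) = 102.9 mm.

d = 103 mm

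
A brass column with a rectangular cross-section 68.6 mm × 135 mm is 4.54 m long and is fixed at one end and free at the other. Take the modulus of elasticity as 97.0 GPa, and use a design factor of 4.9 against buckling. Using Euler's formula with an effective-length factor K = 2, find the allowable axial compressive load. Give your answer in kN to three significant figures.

Buckling occurs about the weak axis: I_min = h·b³/12 = 135×68.6³/12 = 3.632×10^6 mm⁴ (b = 68.6 mm is the smaller dimension).
Effective length L_e = KL = 2×4.54 m = 9080 mm.
Euler critical load P_cr = π²EI/L_e² = π²×97000×3.632×10^6/9080² = 42170 N.
P_allow = P_cr/n = 42170/4.9 = 8607 N.

P_allow = 8.61 kN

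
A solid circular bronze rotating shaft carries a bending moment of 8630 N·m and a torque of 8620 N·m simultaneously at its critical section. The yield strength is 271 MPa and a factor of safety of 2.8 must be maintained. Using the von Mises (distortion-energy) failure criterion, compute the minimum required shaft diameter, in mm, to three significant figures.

d = 106 mm

σ_allow = σ_y/n = 271/2.8 = 96.79 MPa.
For a solid shaft σ_b = 32M/(πd³) and τ = 16T/(πd³), so the von Mises stress is σ' = (16/πd³)·√(4M²+3T²).
√(4M²+3T²) = √(4×(8.630×10^6)² + 3×(8.620×10^6)²) = 2.282×10^7 N·mm.
d³ = 16×2.282×10^7/(π×96.79) = 1.201×10^6 mm³.
d = 106.3 mm.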